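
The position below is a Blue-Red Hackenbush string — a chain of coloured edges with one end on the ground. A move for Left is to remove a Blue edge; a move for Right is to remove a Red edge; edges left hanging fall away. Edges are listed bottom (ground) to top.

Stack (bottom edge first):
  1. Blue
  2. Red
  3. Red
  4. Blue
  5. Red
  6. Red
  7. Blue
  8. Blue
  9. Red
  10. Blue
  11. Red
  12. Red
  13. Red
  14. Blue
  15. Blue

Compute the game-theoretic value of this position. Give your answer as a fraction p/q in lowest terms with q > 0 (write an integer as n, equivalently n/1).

4935/16384

B: Left { 0 }, Right { (no moves) } so simplest 1
BR: Left { 0 }, Right { 1 } so simplest 1/2
BRR: Left { 0 }, Right { 1/2; 1 } so simplest 1/4
BRRB: Left { 0; 1/4 }, Right { 1/2; 1 } so simplest 3/8
BRRBR: Left { 0; 1/4 }, Right { 3/8; 1/2; 1 } so simplest 5/16
BRRBRR: Left { 0; 1/4 }, Right { 5/16; 3/8; 1/2; 1 } so simplest 9/32
BRRBRRB: Left { 0; 1/4; 9/32 }, Right { 5/16; 3/8; 1/2; 1 } so simplest 19/64
BRRBRRBB: Left { 0; 1/4; 9/32; 19/64 }, Right { 5/16; 3/8; 1/2; 1 } so simplest 39/128
BRRBRRBBR: Left { 0; 1/4; 9/32; 19/64 }, Right { 39/128; 5/16; 3/8; 1/2; 1 } so simplest 77/256
BRRBRRBBRB: Left { 0; 1/4; 9/32; 19/64; 77/256 }, Right { 39/128; 5/16; 3/8; 1/2; 1 } so simplest 155/512
BRRBRRBBRBR: Left { 0; 1/4; 9/32; 19/64; 77/256 }, Right { 155/512; 39/128; 5/16; 3/8; 1/2; 1 } so simplest 309/1024
BRRBRRBBRBRR: Left { 0; 1/4; 9/32; 19/64; 77/256 }, Right { 309/1024; 155/512; 39/128; 5/16; 3/8; 1/2; 1 } so simplest 617/2048
BRRBRRBBRBRRR: Left { 0; 1/4; 9/32; 19/64; 77/256 }, Right { 617/2048; 309/1024; 155/512; 39/128; 5/16; 3/8; 1/2; 1 } so simplest 1233/4096
BRRBRRBBRBRRRB: Left { 0; 1/4; 9/32; 19/64; 77/256; 1233/4096 }, Right { 617/2048; 309/1024; 155/512; 39/128; 5/16; 3/8; 1/2; 1 } so simplest 2467/8192
BRRBRRBBRBRRRBB: Left { 0; 1/4; 9/32; 19/64; 77/256; 1233/4096; 2467/8192 }, Right { 617/2048; 309/1024; 155/512; 39/128; 5/16; 3/8; 1/2; 1 } so simplest 4935/16384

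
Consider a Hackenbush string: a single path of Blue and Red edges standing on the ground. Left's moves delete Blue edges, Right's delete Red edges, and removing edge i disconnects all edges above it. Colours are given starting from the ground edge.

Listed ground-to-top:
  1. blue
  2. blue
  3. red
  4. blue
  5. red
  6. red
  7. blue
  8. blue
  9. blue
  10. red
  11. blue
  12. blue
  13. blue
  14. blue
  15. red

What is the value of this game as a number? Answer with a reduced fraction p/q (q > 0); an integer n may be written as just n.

13245/8192

Build G(s[:k]) for k = 1..15, string s = blue blue red blue red red blue blue blue red blue blue blue blue red.
G_1 [b]  L=[0]  R=[none]  ⇒ 1
G_2 [bb]  L=[0 1]  R=[none]  ⇒ 2
G_3 [bbr]  L=[0 1]  R=[2]  ⇒ 3/2
G_4 [bbrb]  L=[0 1 3/2]  R=[2]  ⇒ 7/4
G_5 [bbrbr]  L=[0 1 3/2]  R=[7/4 2]  ⇒ 13/8
G_6 [bbrbrr]  L=[0 1 3/2]  R=[13/8 7/4 2]  ⇒ 25/16
G_7 [bbrbrrb]  L=[0 1 3/2 25/16]  R=[13/8 7/4 2]  ⇒ 51/32
G_8 [bbrbrrbb]  L=[0 1 3/2 25/16 51/32]  R=[13/8 7/4 2]  ⇒ 103/64
G_9 [bbrbrrbbb]  L=[0 1 3/2 25/16 51/32 103/64]  R=[13/8 7/4 2]  ⇒ 207/128
G_10 [bbrbrrbbbr]  L=[0 1 3/2 25/16 51/32 103/64]  R=[207/128 13/8 7/4 2]  ⇒ 413/256
G_11 [bbrbrrbbbrb]  L=[0 1 3/2 25/16 51/32 103/64 413/256]  R=[207/128 13/8 7/4 2]  ⇒ 827/512
G_12 [bbrbrrbbbrbb]  L=[0 1 3/2 25/16 51/32 103/64 413/256 827/512]  R=[207/128 13/8 7/4 2]  ⇒ 1655/1024
G_13 [bbrbrrbbbrbbb]  L=[0 1 3/2 25/16 51/32 103/64 413/256 827/512 1655/1024]  R=[207/128 13/8 7/4 2]  ⇒ 3311/2048
G_14 [bbrbrrbbbrbbbb]  L=[0 1 3/2 25/16 51/32 103/64 413/256 827/512 1655/1024 3311/2048]  R=[207/128 13/8 7/4 2]  ⇒ 6623/4096
G_15 [bbrbrrbbbrbbbbr]  L=[0 1 3/2 25/16 51/32 103/64 413/256 827/512 1655/1024 3311/2048]  R=[6623/4096 207/128 13/8 7/4 2]  ⇒ 13245/8192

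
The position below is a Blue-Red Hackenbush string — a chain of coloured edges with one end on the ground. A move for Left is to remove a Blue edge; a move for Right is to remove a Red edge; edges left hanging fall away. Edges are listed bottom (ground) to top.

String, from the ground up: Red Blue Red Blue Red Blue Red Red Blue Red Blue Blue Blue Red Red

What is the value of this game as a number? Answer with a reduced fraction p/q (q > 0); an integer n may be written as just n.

-11079/16384

Build value(s[:k]) for k = 1..15, string s = Red Blue Red Blue Red Blue Red Red Blue Red Blue Blue Blue Red Red.
value_1 [R]  L=[none]  R=[0]  — -1
value_2 [RB]  L=[-1]  R=[0]  — -1/2
value_3 [RBR]  L=[-1]  R=[-1/2 0]  — -3/4
value_4 [RBRB]  L=[-1 -3/4]  R=[-1/2 0]  — -5/8
value_5 [RBRBR]  L=[-1 -3/4]  R=[-5/8 -1/2 0]  — -11/16
value_6 [RBRBRB]  L=[-1 -3/4 -11/16]  R=[-5/8 -1/2 0]  — -21/32
value_7 [RBRBRBR]  L=[-1 -3/4 -11/16]  R=[-21/32 -5/8 -1/2 0]  — -43/64
value_8 [RBRBRBRR]  L=[-1 -3/4 -11/16]  R=[-43/64 -21/32 -5/8 -1/2 0]  — -87/128
value_9 [RBRBRBRRB]  L=[-1 -3/4 -11/16 -87/128]  R=[-43/64 -21/32 -5/8 -1/2 0]  — -173/256
value_10 [RBRBRBRRBR]  L=[-1 -3/4 -11/16 -87/128]  R=[-173/256 -43/64 -21/32 -5/8 -1/2 0]  — -347/512
value_11 [RBRBRBRRBRB]  L=[-1 -3/4 -11/16 -87/128 -347/512]  R=[-173/256 -43/64 -21/32 -5/8 -1/2 0]  — -693/1024
value_12 [RBRBRBRRBRBB]  L=[-1 -3/4 -11/16 -87/128 -347/512 -693/1024]  R=[-173/256 -43/64 -21/32 -5/8 -1/2 0]  — -1385/2048
value_13 [RBRBRBRRBRBBB]  L=[-1 -3/4 -11/16 -87/128 -347/512 -693/1024 -1385/2048]  R=[-173/256 -43/64 -21/32 -5/8 -1/2 0]  — -2769/4096
value_14 [RBRBRBRRBRBBBR]  L=[-1 -3/4 -11/16 -87/128 -347/512 -693/1024 -1385/2048]  R=[-2769/4096 -173/256 -43/64 -21/32 -5/8 -1/2 0]  — -5539/8192
value_15 [RBRBRBRRBRBBBRR]  L=[-1 -3/4 -11/16 -87/128 -347/512 -693/1024 -1385/2048]  R=[-5539/8192 -2769/4096 -173/256 -43/64 -21/32 -5/8 -1/2 0]  — -11079/16384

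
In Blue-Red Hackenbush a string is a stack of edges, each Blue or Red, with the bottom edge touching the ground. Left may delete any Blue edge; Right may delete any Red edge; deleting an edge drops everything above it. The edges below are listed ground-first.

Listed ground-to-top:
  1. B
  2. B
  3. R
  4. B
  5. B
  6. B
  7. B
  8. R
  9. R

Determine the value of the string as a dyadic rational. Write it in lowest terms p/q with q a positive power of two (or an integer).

249/128

Recurse on prefixes of the 9-edge string B B R B B B B R R:
1 of 9 · B · max L 0 · min R +∞ -> 1
2 of 9 · BB · max L 1 · min R +∞ -> 2
3 of 9 · BBR · max L 1 · min R 2 -> 3/2
4 of 9 · BBRB · max L 3/2 · min R 2 -> 7/4
5 of 9 · BBRBB · max L 7/4 · min R 2 -> 15/8
6 of 9 · BBRBBB · max L 15/8 · min R 2 -> 31/16
7 of 9 · BBRBBBB · max L 31/16 · min R 2 -> 63/32
8 of 9 · BBRBBBBR · max L 31/16 · min R 63/32 -> 125/64
9 of 9 · BBRBBBBRR · max L 31/16 · min R 125/64 -> 249/128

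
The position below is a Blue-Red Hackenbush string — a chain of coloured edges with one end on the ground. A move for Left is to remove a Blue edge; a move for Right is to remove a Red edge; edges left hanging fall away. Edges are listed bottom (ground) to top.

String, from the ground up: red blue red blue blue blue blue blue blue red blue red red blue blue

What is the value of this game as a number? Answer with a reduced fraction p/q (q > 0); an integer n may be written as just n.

step 1: add red to get r; options L={ — } R={ 0 } → -1
step 2: add blue to get rb; options L={ -1 } R={ 0 } → -1/2
step 3: add red to get rbr; options L={ -1 } R={ -1/2,0 } → -3/4
step 4: add blue to get rbrb; options L={ -1,-3/4 } R={ -1/2,0 } → -5/8
step 5: add blue to get rbrbb; options L={ -1,-3/4,-5/8 } R={ -1/2,0 } → -9/16
step 6: add blue to get rbrbbb; options L={ -1,-3/4,-5/8,-9/16 } R={ -1/2,0 } → -17/32
step 7: add blue to get rbrbbbb; options L={ -1,-3/4,-5/8,-9/16,-17/32 } R={ -1/2,0 } → -33/64
step 8: add blue to get rbrbbbbb; options L={ -1,-3/4,-5/8,-9/16,-17/32,-33/64 } R={ -1/2,0 } → -65/128
step 9: add blue to get rbrbbbbbb; options L={ -1,-3/4,-5/8,-9/16,-17/32,-33/64,-65/128 } R={ -1/2,0 } → -129/256
step 10: add red to get rbrbbbbbbr; options L={ -1,-3/4,-5/8,-9/16,-17/32,-33/64,-65/128 } R={ -129/256,-1/2,0 } → -259/512
step 11: add blue to get rbrbbbbbbrb; options L={ -1,-3/4,-5/8,-9/16,-17/32,-33/64,-65/128,-259/512 } R={ -129/256,-1/2,0 } → -517/1024
step 12: add red to get rbrbbbbbbrbr; options L={ -1,-3/4,-5/8,-9/16,-17/32,-33/64,-65/128,-259/512 } R={ -517/1024,-129/256,-1/2,0 } → -1035/2048
step 13: add red to get rbrbbbbbbrbrr; options L={ -1,-3/4,-5/8,-9/16,-17/32,-33/64,-65/128,-259/512 } R={ -1035/2048,-517/1024,-129/256,-1/2,0 } → -2071/4096
step 14: add blue to get rbrbbbbbbrbrrb; options L={ -1,-3/4,-5/8,-9/16,-17/32,-33/64,-65/128,-259/512,-2071/4096 } R={ -1035/2048,-517/1024,-129/256,-1/2,0 } → -4141/8192
step 15: add blue to get rbrbbbbbbrbrrbb; options L={ -1,-3/4,-5/8,-9/16,-17/32,-33/64,-65/128,-259/512,-2071/4096,-4141/8192 } R={ -1035/2048,-517/1024,-129/256,-1/2,0 } → -8281/16384

-8281/16384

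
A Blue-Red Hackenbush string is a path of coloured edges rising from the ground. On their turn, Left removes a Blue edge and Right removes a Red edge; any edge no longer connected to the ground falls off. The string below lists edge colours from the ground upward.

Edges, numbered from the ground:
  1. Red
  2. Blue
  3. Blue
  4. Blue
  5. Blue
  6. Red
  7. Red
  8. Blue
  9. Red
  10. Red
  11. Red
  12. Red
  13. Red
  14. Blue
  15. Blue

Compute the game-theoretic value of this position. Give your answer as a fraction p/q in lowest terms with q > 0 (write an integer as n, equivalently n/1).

-1785/16384

R: Left { none }, Right { 0 } = simplest -1
RB: Left { -1 }, Right { 0 } = simplest -1/2
RBB: Left { -1,-1/2 }, Right { 0 } = simplest -1/4
RBBB: Left { -1,-1/2,-1/4 }, Right { 0 } = simplest -1/8
RBBBB: Left { -1,-1/2,-1/4,-1/8 }, Right { 0 } = simplest -1/16
RBBBBR: Left { -1,-1/2,-1/4,-1/8 }, Right { -1/16,0 } = simplest -3/32
RBBBBRR: Left { -1,-1/2,-1/4,-1/8 }, Right { -3/32,-1/16,0 } = simplest -7/64
RBBBBRRB: Left { -1,-1/2,-1/4,-1/8,-7/64 }, Right { -3/32,-1/16,0 } = simplest -13/128
RBBBBRRBR: Left { -1,-1/2,-1/4,-1/8,-7/64 }, Right { -13/128,-3/32,-1/16,0 } = simplest -27/256
RBBBBRRBRR: Left { -1,-1/2,-1/4,-1/8,-7/64 }, Right { -27/256,-13/128,-3/32,-1/16,0 } = simplest -55/512
RBBBBRRBRRR: Left { -1,-1/2,-1/4,-1/8,-7/64 }, Right { -55/512,-27/256,-13/128,-3/32,-1/16,0 } = simplest -111/1024
RBBBBRRBRRRR: Left { -1,-1/2,-1/4,-1/8,-7/64 }, Right { -111/1024,-55/512,-27/256,-13/128,-3/32,-1/16,0 } = simplest -223/2048
RBBBBRRBRRRRR: Left { -1,-1/2,-1/4,-1/8,-7/64 }, Right { -223/2048,-111/1024,-55/512,-27/256,-13/128,-3/32,-1/16,0 } = simplest -447/4096
RBBBBRRBRRRRRB: Left { -1,-1/2,-1/4,-1/8,-7/64,-447/4096 }, Right { -223/2048,-111/1024,-55/512,-27/256,-13/128,-3/32,-1/16,0 } = simplest -893/8192
RBBBBRRBRRRRRBB: Left { -1,-1/2,-1/4,-1/8,-7/64,-447/4096,-893/8192 }, Right { -223/2048,-111/1024,-55/512,-27/256,-13/128,-3/32,-1/16,0 } = simplest -1785/16384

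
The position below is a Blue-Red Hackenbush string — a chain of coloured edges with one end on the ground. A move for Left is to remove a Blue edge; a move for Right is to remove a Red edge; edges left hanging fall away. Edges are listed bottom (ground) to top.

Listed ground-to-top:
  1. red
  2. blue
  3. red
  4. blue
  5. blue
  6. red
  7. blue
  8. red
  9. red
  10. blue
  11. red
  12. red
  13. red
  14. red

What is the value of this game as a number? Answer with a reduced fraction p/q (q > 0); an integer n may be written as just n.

-4831/8192

v(r) = { none | 0 } → -1
v(rb) = { -1 | 0 } → -1/2
v(rbr) = { -1 | -1/2, 0 } → -3/4
v(rbrb) = { -1, -3/4 | -1/2, 0 } → -5/8
v(rbrbb) = { -1, -3/4, -5/8 | -1/2, 0 } → -9/16
v(rbrbbr) = { -1, -3/4, -5/8 | -9/16, -1/2, 0 } → -19/32
v(rbrbbrb) = { -1, -3/4, -5/8, -19/32 | -9/16, -1/2, 0 } → -37/64
v(rbrbbrbr) = { -1, -3/4, -5/8, -19/32 | -37/64, -9/16, -1/2, 0 } → -75/128
v(rbrbbrbrr) = { -1, -3/4, -5/8, -19/32 | -75/128, -37/64, -9/16, -1/2, 0 } → -151/256
v(rbrbbrbrrb) = { -1, -3/4, -5/8, -19/32, -151/256 | -75/128, -37/64, -9/16, -1/2, 0 } → -301/512
v(rbrbbrbrrbr) = { -1, -3/4, -5/8, -19/32, -151/256 | -301/512, -75/128, -37/64, -9/16, -1/2, 0 } → -603/1024
v(rbrbbrbrrbrr) = { -1, -3/4, -5/8, -19/32, -151/256 | -603/1024, -301/512, -75/128, -37/64, -9/16, -1/2, 0 } → -1207/2048
v(rbrbbrbrrbrrr) = { -1, -3/4, -5/8, -19/32, -151/256 | -1207/2048, -603/1024, -301/512, -75/128, -37/64, -9/16, -1/2, 0 } → -2415/4096
v(rbrbbrbrrbrrrr) = { -1, -3/4, -5/8, -19/32, -151/256 | -2415/4096, -1207/2048, -603/1024, -301/512, -75/128, -37/64, -9/16, -1/2, 0 } → -4831/8192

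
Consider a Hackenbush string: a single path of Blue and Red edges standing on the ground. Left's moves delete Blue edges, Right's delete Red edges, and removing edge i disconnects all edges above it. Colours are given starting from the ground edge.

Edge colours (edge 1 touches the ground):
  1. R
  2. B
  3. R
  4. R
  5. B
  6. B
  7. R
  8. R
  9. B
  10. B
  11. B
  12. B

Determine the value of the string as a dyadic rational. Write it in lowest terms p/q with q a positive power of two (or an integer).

-1633/2048

Recurse on prefixes of the 12-edge string R B R R B B R R B B B B:
R: Left { ∅ }, Right { 0 } — simplest -1
RB: Left { -1 }, Right { 0 } — simplest -1/2
RBR: Left { -1 }, Right { -1/2,0 } — simplest -3/4
RBRR: Left { -1 }, Right { -3/4,-1/2,0 } — simplest -7/8
RBRRB: Left { -1,-7/8 }, Right { -3/4,-1/2,0 } — simplest -13/16
RBRRBB: Left { -1,-7/8,-13/16 }, Right { -3/4,-1/2,0 } — simplest -25/32
RBRRBBR: Left { -1,-7/8,-13/16 }, Right { -25/32,-3/4,-1/2,0 } — simplest -51/64
RBRRBBRR: Left { -1,-7/8,-13/16 }, Right { -51/64,-25/32,-3/4,-1/2,0 } — simplest -103/128
RBRRBBRRB: Left { -1,-7/8,-13/16,-103/128 }, Right { -51/64,-25/32,-3/4,-1/2,0 } — simplest -205/256
RBRRBBRRBB: Left { -1,-7/8,-13/16,-103/128,-205/256 }, Right { -51/64,-25/32,-3/4,-1/2,0 } — simplest -409/512
RBRRBBRRBBB: Left { -1,-7/8,-13/16,-103/128,-205/256,-409/512 }, Right { -51/64,-25/32,-3/4,-1/2,0 } — simplest -817/1024
RBRRBBRRBBBB: Left { -1,-7/8,-13/16,-103/128,-205/256,-409/512,-817/1024 }, Right { -51/64,-25/32,-3/4,-1/2,0 } — simplest -1633/2048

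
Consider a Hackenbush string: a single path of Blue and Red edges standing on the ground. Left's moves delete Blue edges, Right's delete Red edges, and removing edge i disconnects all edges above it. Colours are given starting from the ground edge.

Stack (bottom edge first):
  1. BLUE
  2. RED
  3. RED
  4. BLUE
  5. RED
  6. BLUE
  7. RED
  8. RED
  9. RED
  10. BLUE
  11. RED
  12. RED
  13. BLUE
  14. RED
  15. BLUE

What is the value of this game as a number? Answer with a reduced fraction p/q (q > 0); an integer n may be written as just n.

5195/16384

edge 1 of 15 (BLUE): { 0 | · } — 1
edge 2 of 15 (RED): { 0 | 1 } — 1/2
edge 3 of 15 (RED): { 0 | 1/2,1 } — 1/4
edge 4 of 15 (BLUE): { 0,1/4 | 1/2,1 } — 3/8
edge 5 of 15 (RED): { 0,1/4 | 3/8,1/2,1 } — 5/16
edge 6 of 15 (BLUE): { 0,1/4,5/16 | 3/8,1/2,1 } — 11/32
edge 7 of 15 (RED): { 0,1/4,5/16 | 11/32,3/8,1/2,1 } — 21/64
edge 8 of 15 (RED): { 0,1/4,5/16 | 21/64,11/32,3/8,1/2,1 } — 41/128
edge 9 of 15 (RED): { 0,1/4,5/16 | 41/128,21/64,11/32,3/8,1/2,1 } — 81/256
edge 10 of 15 (BLUE): { 0,1/4,5/16,81/256 | 41/128,21/64,11/32,3/8,1/2,1 } — 163/512
edge 11 of 15 (RED): { 0,1/4,5/16,81/256 | 163/512,41/128,21/64,11/32,3/8,1/2,1 } — 325/1024
edge 12 of 15 (RED): { 0,1/4,5/16,81/256 | 325/1024,163/512,41/128,21/64,11/32,3/8,1/2,1 } — 649/2048
edge 13 of 15 (BLUE): { 0,1/4,5/16,81/256,649/2048 | 325/1024,163/512,41/128,21/64,11/32,3/8,1/2,1 } — 1299/4096
edge 14 of 15 (RED): { 0,1/4,5/16,81/256,649/2048 | 1299/4096,325/1024,163/512,41/128,21/64,11/32,3/8,1/2,1 } — 2597/8192
edge 15 of 15 (BLUE): { 0,1/4,5/16,81/256,649/2048,2597/8192 | 1299/4096,325/1024,163/512,41/128,21/64,11/32,3/8,1/2,1 } — 5195/16384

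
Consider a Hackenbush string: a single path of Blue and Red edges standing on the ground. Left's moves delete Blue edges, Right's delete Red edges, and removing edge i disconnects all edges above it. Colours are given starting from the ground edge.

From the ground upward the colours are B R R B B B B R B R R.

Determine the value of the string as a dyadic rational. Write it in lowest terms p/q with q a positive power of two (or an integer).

489/1024

val_1 [B]  L=[0]  R=[·]  gives 1
val_2 [BR]  L=[0]  R=[1]  gives 1/2
val_3 [BRR]  L=[0]  R=[1/2 1]  gives 1/4
val_4 [BRRB]  L=[0 1/4]  R=[1/2 1]  gives 3/8
val_5 [BRRBB]  L=[0 1/4 3/8]  R=[1/2 1]  gives 7/16
val_6 [BRRBBB]  L=[0 1/4 3/8 7/16]  R=[1/2 1]  gives 15/32
val_7 [BRRBBBB]  L=[0 1/4 3/8 7/16 15/32]  R=[1/2 1]  gives 31/64
val_8 [BRRBBBBR]  L=[0 1/4 3/8 7/16 15/32]  R=[31/64 1/2 1]  gives 61/128
val_9 [BRRBBBBRB]  L=[0 1/4 3/8 7/16 15/32 61/128]  R=[31/64 1/2 1]  gives 123/256
val_10 [BRRBBBBRBR]  L=[0 1/4 3/8 7/16 15/32 61/128]  R=[123/256 31/64 1/2 1]  gives 245/512
val_11 [BRRBBBBRBRR]  L=[0 1/4 3/8 7/16 15/32 61/128]  R=[245/512 123/256 31/64 1/2 1]  gives 489/1024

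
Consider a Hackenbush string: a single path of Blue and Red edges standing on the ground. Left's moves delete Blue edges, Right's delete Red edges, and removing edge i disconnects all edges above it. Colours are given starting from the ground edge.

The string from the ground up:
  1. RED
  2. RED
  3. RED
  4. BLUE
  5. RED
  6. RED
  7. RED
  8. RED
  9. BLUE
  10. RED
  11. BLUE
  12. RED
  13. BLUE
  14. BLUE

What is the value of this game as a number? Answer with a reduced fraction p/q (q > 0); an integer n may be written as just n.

Prefix values for RED RED RED BLUE RED RED RED RED BLUE RED BLUE RED BLUE BLUE via {L|R} + simplicity:
step 1: add RED to get R; options L={ none } R={ 0 } = -1
step 2: add RED to get RR; options L={ none } R={ -1, 0 } = -2
step 3: add RED to get RRR; options L={ none } R={ -2, -1, 0 } = -3
step 4: add BLUE to get RRRB; options L={ -3 } R={ -2, -1, 0 } = -5/2
step 5: add RED to get RRRBR; options L={ -3 } R={ -5/2, -2, -1, 0 } = -11/4
step 6: add RED to get RRRBRR; options L={ -3 } R={ -11/4, -5/2, -2, -1, 0 } = -23/8
step 7: add RED to get RRRBRRR; options L={ -3 } R={ -23/8, -11/4, -5/2, -2, -1, 0 } = -47/16
step 8: add RED to get RRRBRRRR; options L={ -3 } R={ -47/16, -23/8, -11/4, -5/2, -2, -1, 0 } = -95/32
step 9: add BLUE to get RRRBRRRRB; options L={ -3, -95/32 } R={ -47/16, -23/8, -11/4, -5/2, -2, -1, 0 } = -189/64
step 10: add RED to get RRRBRRRRBR; options L={ -3, -95/32 } R={ -189/64, -47/16, -23/8, -11/4, -5/2, -2, -1, 0 } = -379/128
step 11: add BLUE to get RRRBRRRRBRB; options L={ -3, -95/32, -379/128 } R={ -189/64, -47/16, -23/8, -11/4, -5/2, -2, -1, 0 } = -757/256
step 12: add RED to get RRRBRRRRBRBR; options L={ -3, -95/32, -379/128 } R={ -757/256, -189/64, -47/16, -23/8, -11/4, -5/2, -2, -1, 0 } = -1515/512
step 13: add BLUE to get RRRBRRRRBRBRB; options L={ -3, -95/32, -379/128, -1515/512 } R={ -757/256, -189/64, -47/16, -23/8, -11/4, -5/2, -2, -1, 0 } = -3029/1024
step 14: add BLUE to get RRRBRRRRBRBRBB; options L={ -3, -95/32, -379/128, -1515/512, -3029/1024 } R={ -757/256, -189/64, -47/16, -23/8, -11/4, -5/2, -2, -1, 0 } = -6057/2048

-6057/2048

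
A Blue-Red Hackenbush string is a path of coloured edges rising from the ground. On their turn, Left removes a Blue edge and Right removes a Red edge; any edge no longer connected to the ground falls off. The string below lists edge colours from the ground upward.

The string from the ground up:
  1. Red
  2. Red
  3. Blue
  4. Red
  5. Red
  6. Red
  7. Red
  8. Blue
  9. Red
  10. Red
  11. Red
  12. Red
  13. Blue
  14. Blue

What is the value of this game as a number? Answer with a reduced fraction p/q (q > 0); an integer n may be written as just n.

-8057/4096

v(R) = { ∅ | 0 } => -1
v(RR) = { ∅ | -1; 0 } => -2
v(RRB) = { -2 | -1; 0 } => -3/2
v(RRBR) = { -2 | -3/2; -1; 0 } => -7/4
v(RRBRR) = { -2 | -7/4; -3/2; -1; 0 } => -15/8
v(RRBRRR) = { -2 | -15/8; -7/4; -3/2; -1; 0 } => -31/16
v(RRBRRRR) = { -2 | -31/16; -15/8; -7/4; -3/2; -1; 0 } => -63/32
v(RRBRRRRB) = { -2; -63/32 | -31/16; -15/8; -7/4; -3/2; -1; 0 } => -125/64
v(RRBRRRRBR) = { -2; -63/32 | -125/64; -31/16; -15/8; -7/4; -3/2; -1; 0 } => -251/128
v(RRBRRRRBRR) = { -2; -63/32 | -251/128; -125/64; -31/16; -15/8; -7/4; -3/2; -1; 0 } => -503/256
v(RRBRRRRBRRR) = { -2; -63/32 | -503/256; -251/128; -125/64; -31/16; -15/8; -7/4; -3/2; -1; 0 } => -1007/512
v(RRBRRRRBRRRR) = { -2; -63/32 | -1007/512; -503/256; -251/128; -125/64; -31/16; -15/8; -7/4; -3/2; -1; 0 } => -2015/1024
v(RRBRRRRBRRRRB) = { -2; -63/32; -2015/1024 | -1007/512; -503/256; -251/128; -125/64; -31/16; -15/8; -7/4; -3/2; -1; 0 } => -4029/2048
v(RRBRRRRBRRRRBB) = { -2; -63/32; -2015/1024; -4029/2048 | -1007/512; -503/256; -251/128; -125/64; -31/16; -15/8; -7/4; -3/2; -1; 0 } => -8057/4096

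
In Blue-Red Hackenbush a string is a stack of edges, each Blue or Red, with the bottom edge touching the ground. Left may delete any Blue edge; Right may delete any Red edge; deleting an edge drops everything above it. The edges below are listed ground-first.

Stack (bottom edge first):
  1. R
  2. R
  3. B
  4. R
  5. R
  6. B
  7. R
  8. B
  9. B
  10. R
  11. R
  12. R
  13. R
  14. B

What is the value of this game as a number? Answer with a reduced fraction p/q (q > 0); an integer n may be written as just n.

Prefix values for R R B R R B R B B R R R R B via {L|R} + simplicity:
G_1 [R]  L=[(no moves)]  R=[0]  ⇒ -1
G_2 [RR]  L=[(no moves)]  R=[-1 0]  ⇒ -2
G_3 [RRB]  L=[-2]  R=[-1 0]  ⇒ -3/2
G_4 [RRBR]  L=[-2]  R=[-3/2 -1 0]  ⇒ -7/4
G_5 [RRBRR]  L=[-2]  R=[-7/4 -3/2 -1 0]  ⇒ -15/8
G_6 [RRBRRB]  L=[-2 -15/8]  R=[-7/4 -3/2 -1 0]  ⇒ -29/16
G_7 [RRBRRBR]  L=[-2 -15/8]  R=[-29/16 -7/4 -3/2 -1 0]  ⇒ -59/32
G_8 [RRBRRBRB]  L=[-2 -15/8 -59/32]  R=[-29/16 -7/4 -3/2 -1 0]  ⇒ -117/64
G_9 [RRBRRBRBB]  L=[-2 -15/8 -59/32 -117/64]  R=[-29/16 -7/4 -3/2 -1 0]  ⇒ -233/128
G_10 [RRBRRBRBBR]  L=[-2 -15/8 -59/32 -117/64]  R=[-233/128 -29/16 -7/4 -3/2 -1 0]  ⇒ -467/256
G_11 [RRBRRBRBBRR]  L=[-2 -15/8 -59/32 -117/64]  R=[-467/256 -233/128 -29/16 -7/4 -3/2 -1 0]  ⇒ -935/512
G_12 [RRBRRBRBBRRR]  L=[-2 -15/8 -59/32 -117/64]  R=[-935/512 -467/256 -233/128 -29/16 -7/4 -3/2 -1 0]  ⇒ -1871/1024
G_13 [RRBRRBRBBRRRR]  L=[-2 -15/8 -59/32 -117/64]  R=[-1871/1024 -935/512 -467/256 -233/128 -29/16 -7/4 -3/2 -1 0]  ⇒ -3743/2048
G_14 [RRBRRBRBBRRRRB]  L=[-2 -15/8 -59/32 -117/64 -3743/2048]  R=[-1871/1024 -935/512 -467/256 -233/128 -29/16 -7/4 -3/2 -1 0]  ⇒ -7485/4096

-7485/4096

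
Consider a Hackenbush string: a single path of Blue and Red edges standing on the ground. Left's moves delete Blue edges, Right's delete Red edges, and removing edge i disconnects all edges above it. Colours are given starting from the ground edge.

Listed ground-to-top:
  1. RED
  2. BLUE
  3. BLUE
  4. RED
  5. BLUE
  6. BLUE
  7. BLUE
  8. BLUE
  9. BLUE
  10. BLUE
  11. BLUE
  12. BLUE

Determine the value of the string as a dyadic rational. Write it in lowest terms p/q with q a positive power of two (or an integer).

val(R) = {  | 0 } → -1
val(RB) = { -1 | 0 } → -1/2
val(RBB) = { -1 -1/2 | 0 } → -1/4
val(RBBR) = { -1 -1/2 | -1/4 0 } → -3/8
val(RBBRB) = { -1 -1/2 -3/8 | -1/4 0 } → -5/16
val(RBBRBB) = { -1 -1/2 -3/8 -5/16 | -1/4 0 } → -9/32
val(RBBRBBB) = { -1 -1/2 -3/8 -5/16 -9/32 | -1/4 0 } → -17/64
val(RBBRBBBB) = { -1 -1/2 -3/8 -5/16 -9/32 -17/64 | -1/4 0 } → -33/128
val(RBBRBBBBB) = { -1 -1/2 -3/8 -5/16 -9/32 -17/64 -33/128 | -1/4 0 } → -65/256
val(RBBRBBBBBB) = { -1 -1/2 -3/8 -5/16 -9/32 -17/64 -33/128 -65/256 | -1/4 0 } → -129/512
val(RBBRBBBBBBB) = { -1 -1/2 -3/8 -5/16 -9/32 -17/64 -33/128 -65/256 -129/512 | -1/4 0 } → -257/1024
val(RBBRBBBBBBBB) = { -1 -1/2 -3/8 -5/16 -9/32 -17/64 -33/128 -65/256 -129/512 -257/1024 | -1/4 0 } → -513/2048

-513/2048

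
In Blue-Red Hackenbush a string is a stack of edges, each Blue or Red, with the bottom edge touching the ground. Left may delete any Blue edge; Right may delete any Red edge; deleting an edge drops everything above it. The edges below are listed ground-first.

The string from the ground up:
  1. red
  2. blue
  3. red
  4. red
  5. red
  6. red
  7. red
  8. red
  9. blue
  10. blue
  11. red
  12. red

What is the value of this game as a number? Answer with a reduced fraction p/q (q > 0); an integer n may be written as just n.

-2023/2048

Recurse on prefixes of the 12-edge string red blue red red red red red red blue blue red red:
g_1 [r]  L=[·]  R=[0]  -> -1
g_2 [rb]  L=[-1]  R=[0]  -> -1/2
g_3 [rbr]  L=[-1]  R=[-1/2; 0]  -> -3/4
g_4 [rbrr]  L=[-1]  R=[-3/4; -1/2; 0]  -> -7/8
g_5 [rbrrr]  L=[-1]  R=[-7/8; -3/4; -1/2; 0]  -> -15/16
g_6 [rbrrrr]  L=[-1]  R=[-15/16; -7/8; -3/4; -1/2; 0]  -> -31/32
g_7 [rbrrrrr]  L=[-1]  R=[-31/32; -15/16; -7/8; -3/4; -1/2; 0]  -> -63/64
g_8 [rbrrrrrr]  L=[-1]  R=[-63/64; -31/32; -15/16; -7/8; -3/4; -1/2; 0]  -> -127/128
g_9 [rbrrrrrrb]  L=[-1; -127/128]  R=[-63/64; -31/32; -15/16; -7/8; -3/4; -1/2; 0]  -> -253/256
g_10 [rbrrrrrrbb]  L=[-1; -127/128; -253/256]  R=[-63/64; -31/32; -15/16; -7/8; -3/4; -1/2; 0]  -> -505/512
g_11 [rbrrrrrrbbr]  L=[-1; -127/128; -253/256]  R=[-505/512; -63/64; -31/32; -15/16; -7/8; -3/4; -1/2; 0]  -> -1011/1024
g_12 [rbrrrrrrbbrr]  L=[-1; -127/128; -253/256]  R=[-1011/1024; -505/512; -63/64; -31/32; -15/16; -7/8; -3/4; -1/2; 0]  -> -2023/2048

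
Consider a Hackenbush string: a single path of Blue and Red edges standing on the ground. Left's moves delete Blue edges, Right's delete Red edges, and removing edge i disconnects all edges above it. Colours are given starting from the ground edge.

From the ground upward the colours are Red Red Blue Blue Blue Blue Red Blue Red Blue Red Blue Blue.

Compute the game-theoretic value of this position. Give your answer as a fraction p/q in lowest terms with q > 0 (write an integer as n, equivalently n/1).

-2217/2048

Prefix values for Red Red Blue Blue Blue Blue Red Blue Red Blue Red Blue Blue via {L|R} + simplicity:
edge 1 of 13 (Red): { ∅ | 0 } => -1
edge 2 of 13 (Red): { ∅ | -1; 0 } => -2
edge 3 of 13 (Blue): { -2 | -1; 0 } => -3/2
edge 4 of 13 (Blue): { -2; -3/2 | -1; 0 } => -5/4
edge 5 of 13 (Blue): { -2; -3/2; -5/4 | -1; 0 } => -9/8
edge 6 of 13 (Blue): { -2; -3/2; -5/4; -9/8 | -1; 0 } => -17/16
edge 7 of 13 (Red): { -2; -3/2; -5/4; -9/8 | -17/16; -1; 0 } => -35/32
edge 8 of 13 (Blue): { -2; -3/2; -5/4; -9/8; -35/32 | -17/16; -1; 0 } => -69/64
edge 9 of 13 (Red): { -2; -3/2; -5/4; -9/8; -35/32 | -69/64; -17/16; -1; 0 } => -139/128
edge 10 of 13 (Blue): { -2; -3/2; -5/4; -9/8; -35/32; -139/128 | -69/64; -17/16; -1; 0 } => -277/256
edge 11 of 13 (Red): { -2; -3/2; -5/4; -9/8; -35/32; -139/128 | -277/256; -69/64; -17/16; -1; 0 } => -555/512
edge 12 of 13 (Blue): { -2; -3/2; -5/4; -9/8; -35/32; -139/128; -555/512 | -277/256; -69/64; -17/16; -1; 0 } => -1109/1024
edge 13 of 13 (Blue): { -2; -3/2; -5/4; -9/8; -35/32; -139/128; -555/512; -1109/1024 | -277/256; -69/64; -17/16; -1; 0 } => -2217/2048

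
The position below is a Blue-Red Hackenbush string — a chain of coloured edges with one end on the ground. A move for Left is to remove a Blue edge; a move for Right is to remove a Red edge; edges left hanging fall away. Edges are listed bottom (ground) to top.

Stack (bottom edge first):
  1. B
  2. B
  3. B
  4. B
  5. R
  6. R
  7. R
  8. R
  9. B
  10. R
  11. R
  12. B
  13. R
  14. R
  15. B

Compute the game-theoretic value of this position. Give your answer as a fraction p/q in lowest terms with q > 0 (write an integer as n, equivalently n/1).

step 1: add B to get B; options L={ 0 } R={ · } → 1
step 2: add B to get BB; options L={ 0 1 } R={ · } → 2
step 3: add B to get BBB; options L={ 0 1 2 } R={ · } → 3
step 4: add B to get BBBB; options L={ 0 1 2 3 } R={ · } → 4
step 5: add R to get BBBBR; options L={ 0 1 2 3 } R={ 4 } → 7/2
step 6: add R to get BBBBRR; options L={ 0 1 2 3 } R={ 7/2 4 } → 13/4
step 7: add R to get BBBBRRR; options L={ 0 1 2 3 } R={ 13/4 7/2 4 } → 25/8
step 8: add R to get BBBBRRRR; options L={ 0 1 2 3 } R={ 25/8 13/4 7/2 4 } → 49/16
step 9: add B to get BBBBRRRRB; options L={ 0 1 2 3 49/16 } R={ 25/8 13/4 7/2 4 } → 99/32
step 10: add R to get BBBBRRRRBR; options L={ 0 1 2 3 49/16 } R={ 99/32 25/8 13/4 7/2 4 } → 197/64
step 11: add R to get BBBBRRRRBRR; options L={ 0 1 2 3 49/16 } R={ 197/64 99/32 25/8 13/4 7/2 4 } → 393/128
step 12: add B to get BBBBRRRRBRRB; options L={ 0 1 2 3 49/16 393/128 } R={ 197/64 99/32 25/8 13/4 7/2 4 } → 787/256
step 13: add R to get BBBBRRRRBRRBR; options L={ 0 1 2 3 49/16 393/128 } R={ 787/256 197/64 99/32 25/8 13/4 7/2 4 } → 1573/512
step 14: add R to get BBBBRRRRBRRBRR; options L={ 0 1 2 3 49/16 393/128 } R={ 1573/512 787/256 197/64 99/32 25/8 13/4 7/2 4 } → 3145/1024
step 15: add B to get BBBBRRRRBRRBRRB; options L={ 0 1 2 3 49/16 393/128 3145/1024 } R={ 1573/512 787/256 197/64 99/32 25/8 13/4 7/2 4 } → 6291/2048

6291/2048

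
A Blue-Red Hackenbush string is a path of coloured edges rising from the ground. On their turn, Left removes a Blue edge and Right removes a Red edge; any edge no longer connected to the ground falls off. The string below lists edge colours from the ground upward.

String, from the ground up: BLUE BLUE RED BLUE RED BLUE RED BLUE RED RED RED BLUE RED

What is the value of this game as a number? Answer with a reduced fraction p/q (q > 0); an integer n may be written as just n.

3397/2048

B: Left { 0 }, Right { ∅ } — simplest 1
BB: Left { 0 1 }, Right { ∅ } — simplest 2
BBR: Left { 0 1 }, Right { 2 } — simplest 3/2
BBRB: Left { 0 1 3/2 }, Right { 2 } — simplest 7/4
BBRBR: Left { 0 1 3/2 }, Right { 7/4 2 } — simplest 13/8
BBRBRB: Left { 0 1 3/2 13/8 }, Right { 7/4 2 } — simplest 27/16
BBRBRBR: Left { 0 1 3/2 13/8 }, Right { 27/16 7/4 2 } — simplest 53/32
BBRBRBRB: Left { 0 1 3/2 13/8 53/32 }, Right { 27/16 7/4 2 } — simplest 107/64
BBRBRBRBR: Left { 0 1 3/2 13/8 53/32 }, Right { 107/64 27/16 7/4 2 } — simplest 213/128
BBRBRBRBRR: Left { 0 1 3/2 13/8 53/32 }, Right { 213/128 107/64 27/16 7/4 2 } — simplest 425/256
BBRBRBRBRRR: Left { 0 1 3/2 13/8 53/32 }, Right { 425/256 213/128 107/64 27/16 7/4 2 } — simplest 849/512
BBRBRBRBRRRB: Left { 0 1 3/2 13/8 53/32 849/512 }, Right { 425/256 213/128 107/64 27/16 7/4 2 } — simplest 1699/1024
BBRBRBRBRRRBR: Left { 0 1 3/2 13/8 53/32 849/512 }, Right { 1699/1024 425/256 213/128 107/64 27/16 7/4 2 } — simplest 3397/2048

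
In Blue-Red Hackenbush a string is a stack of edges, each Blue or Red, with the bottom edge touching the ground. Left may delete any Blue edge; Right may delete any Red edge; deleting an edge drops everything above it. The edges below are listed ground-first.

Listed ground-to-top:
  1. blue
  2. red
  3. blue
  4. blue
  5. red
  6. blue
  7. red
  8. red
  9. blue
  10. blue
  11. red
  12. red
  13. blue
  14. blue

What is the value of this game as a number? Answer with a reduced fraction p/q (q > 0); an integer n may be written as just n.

v(b) = { 0 |  } => 1
v(br) = { 0 | 1 } => 1/2
v(brb) = { 0; 1/2 | 1 } => 3/4
v(brbb) = { 0; 1/2; 3/4 | 1 } => 7/8
v(brbbr) = { 0; 1/2; 3/4 | 7/8; 1 } => 13/16
v(brbbrb) = { 0; 1/2; 3/4; 13/16 | 7/8; 1 } => 27/32
v(brbbrbr) = { 0; 1/2; 3/4; 13/16 | 27/32; 7/8; 1 } => 53/64
v(brbbrbrr) = { 0; 1/2; 3/4; 13/16 | 53/64; 27/32; 7/8; 1 } => 105/128
v(brbbrbrrb) = { 0; 1/2; 3/4; 13/16; 105/128 | 53/64; 27/32; 7/8; 1 } => 211/256
v(brbbrbrrbb) = { 0; 1/2; 3/4; 13/16; 105/128; 211/256 | 53/64; 27/32; 7/8; 1 } => 423/512
v(brbbrbrrbbr) = { 0; 1/2; 3/4; 13/16; 105/128; 211/256 | 423/512; 53/64; 27/32; 7/8; 1 } => 845/1024
v(brbbrbrrbbrr) = { 0; 1/2; 3/4; 13/16; 105/128; 211/256 | 845/1024; 423/512; 53/64; 27/32; 7/8; 1 } => 1689/2048
v(brbbrbrrbbrrb) = { 0; 1/2; 3/4; 13/16; 105/128; 211/256; 1689/2048 | 845/1024; 423/512; 53/64; 27/32; 7/8; 1 } => 3379/4096
v(brbbrbrrbbrrbb) = { 0; 1/2; 3/4; 13/16; 105/128; 211/256; 1689/2048; 3379/4096 | 845/1024; 423/512; 53/64; 27/32; 7/8; 1 } => 6759/8192

6759/8192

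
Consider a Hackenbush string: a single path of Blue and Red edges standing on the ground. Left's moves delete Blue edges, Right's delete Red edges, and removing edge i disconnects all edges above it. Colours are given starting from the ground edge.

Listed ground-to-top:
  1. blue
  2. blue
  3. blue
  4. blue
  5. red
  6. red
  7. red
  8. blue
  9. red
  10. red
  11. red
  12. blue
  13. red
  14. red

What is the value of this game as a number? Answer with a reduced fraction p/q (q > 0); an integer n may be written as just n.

3209/1024

Prefix values for blue blue blue blue red red red blue red red red blue red red via {L|R} + simplicity:
b: Left { 0 }, Right { · } -> simplest 1
bb: Left { 0, 1 }, Right { · } -> simplest 2
bbb: Left { 0, 1, 2 }, Right { · } -> simplest 3
bbbb: Left { 0, 1, 2, 3 }, Right { · } -> simplest 4
bbbbr: Left { 0, 1, 2, 3 }, Right { 4 } -> simplest 7/2
bbbbrr: Left { 0, 1, 2, 3 }, Right { 7/2, 4 } -> simplest 13/4
bbbbrrr: Left { 0, 1, 2, 3 }, Right { 13/4, 7/2, 4 } -> simplest 25/8
bbbbrrrb: Left { 0, 1, 2, 3, 25/8 }, Right { 13/4, 7/2, 4 } -> simplest 51/16
bbbbrrrbr: Left { 0, 1, 2, 3, 25/8 }, Right { 51/16, 13/4, 7/2, 4 } -> simplest 101/32
bbbbrrrbrr: Left { 0, 1, 2, 3, 25/8 }, Right { 101/32, 51/16, 13/4, 7/2, 4 } -> simplest 201/64
bbbbrrrbrrr: Left { 0, 1, 2, 3, 25/8 }, Right { 201/64, 101/32, 51/16, 13/4, 7/2, 4 } -> simplest 401/128
bbbbrrrbrrrb: Left { 0, 1, 2, 3, 25/8, 401/128 }, Right { 201/64, 101/32, 51/16, 13/4, 7/2, 4 } -> simplest 803/256
bbbbrrrbrrrbr: Left { 0, 1, 2, 3, 25/8, 401/128 }, Right { 803/256, 201/64, 101/32, 51/16, 13/4, 7/2, 4 } -> simplest 1605/512
bbbbrrrbrrrbrr: Left { 0, 1, 2, 3, 25/8, 401/128 }, Right { 1605/512, 803/256, 201/64, 101/32, 51/16, 13/4, 7/2, 4 } -> simplest 3209/1024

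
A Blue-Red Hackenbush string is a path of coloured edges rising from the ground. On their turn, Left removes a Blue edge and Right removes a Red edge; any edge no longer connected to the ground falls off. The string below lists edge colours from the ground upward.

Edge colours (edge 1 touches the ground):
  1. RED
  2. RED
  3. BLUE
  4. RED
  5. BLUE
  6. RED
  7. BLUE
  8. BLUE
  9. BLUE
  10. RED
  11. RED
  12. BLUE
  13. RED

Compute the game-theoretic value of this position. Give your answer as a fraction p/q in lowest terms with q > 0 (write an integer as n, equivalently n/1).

-3355/2048

val_1 [R]  L=[(no moves)]  R=[0]  so -1
val_2 [RR]  L=[(no moves)]  R=[-1, 0]  so -2
val_3 [RRB]  L=[-2]  R=[-1, 0]  so -3/2
val_4 [RRBR]  L=[-2]  R=[-3/2, -1, 0]  so -7/4
val_5 [RRBRB]  L=[-2, -7/4]  R=[-3/2, -1, 0]  so -13/8
val_6 [RRBRBR]  L=[-2, -7/4]  R=[-13/8, -3/2, -1, 0]  so -27/16
val_7 [RRBRBRB]  L=[-2, -7/4, -27/16]  R=[-13/8, -3/2, -1, 0]  so -53/32
val_8 [RRBRBRBB]  L=[-2, -7/4, -27/16, -53/32]  R=[-13/8, -3/2, -1, 0]  so -105/64
val_9 [RRBRBRBBB]  L=[-2, -7/4, -27/16, -53/32, -105/64]  R=[-13/8, -3/2, -1, 0]  so -209/128
val_10 [RRBRBRBBBR]  L=[-2, -7/4, -27/16, -53/32, -105/64]  R=[-209/128, -13/8, -3/2, -1, 0]  so -419/256
val_11 [RRBRBRBBBRR]  L=[-2, -7/4, -27/16, -53/32, -105/64]  R=[-419/256, -209/128, -13/8, -3/2, -1, 0]  so -839/512
val_12 [RRBRBRBBBRRB]  L=[-2, -7/4, -27/16, -53/32, -105/64, -839/512]  R=[-419/256, -209/128, -13/8, -3/2, -1, 0]  so -1677/1024
val_13 [RRBRBRBBBRRBR]  L=[-2, -7/4, -27/16, -53/32, -105/64, -839/512]  R=[-1677/1024, -419/256, -209/128, -13/8, -3/2, -1, 0]  so -3355/2048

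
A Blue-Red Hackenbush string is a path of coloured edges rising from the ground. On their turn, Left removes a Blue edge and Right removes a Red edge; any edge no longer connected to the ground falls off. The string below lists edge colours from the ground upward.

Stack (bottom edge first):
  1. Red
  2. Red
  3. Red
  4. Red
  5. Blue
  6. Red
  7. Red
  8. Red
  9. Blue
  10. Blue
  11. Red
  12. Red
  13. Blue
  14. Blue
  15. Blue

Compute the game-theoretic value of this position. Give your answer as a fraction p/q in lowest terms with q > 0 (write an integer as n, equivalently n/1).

-7985/2048

g(R) = { none | 0 } -> -1
g(RR) = { none | -1; 0 } -> -2
g(RRR) = { none | -2; -1; 0 } -> -3
g(RRRR) = { none | -3; -2; -1; 0 } -> -4
g(RRRRB) = { -4 | -3; -2; -1; 0 } -> -7/2
g(RRRRBR) = { -4 | -7/2; -3; -2; -1; 0 } -> -15/4
g(RRRRBRR) = { -4 | -15/4; -7/2; -3; -2; -1; 0 } -> -31/8
g(RRRRBRRR) = { -4 | -31/8; -15/4; -7/2; -3; -2; -1; 0 } -> -63/16
g(RRRRBRRRB) = { -4; -63/16 | -31/8; -15/4; -7/2; -3; -2; -1; 0 } -> -125/32
g(RRRRBRRRBB) = { -4; -63/16; -125/32 | -31/8; -15/4; -7/2; -3; -2; -1; 0 } -> -249/64
g(RRRRBRRRBBR) = { -4; -63/16; -125/32 | -249/64; -31/8; -15/4; -7/2; -3; -2; -1; 0 } -> -499/128
g(RRRRBRRRBBRR) = { -4; -63/16; -125/32 | -499/128; -249/64; -31/8; -15/4; -7/2; -3; -2; -1; 0 } -> -999/256
g(RRRRBRRRBBRRB) = { -4; -63/16; -125/32; -999/256 | -499/128; -249/64; -31/8; -15/4; -7/2; -3; -2; -1; 0 } -> -1997/512
g(RRRRBRRRBBRRBB) = { -4; -63/16; -125/32; -999/256; -1997/512 | -499/128; -249/64; -31/8; -15/4; -7/2; -3; -2; -1; 0 } -> -3993/1024
g(RRRRBRRRBBRRBBB) = { -4; -63/16; -125/32; -999/256; -1997/512; -3993/1024 | -499/128; -249/64; -31/8; -15/4; -7/2; -3; -2; -1; 0 } -> -7985/2048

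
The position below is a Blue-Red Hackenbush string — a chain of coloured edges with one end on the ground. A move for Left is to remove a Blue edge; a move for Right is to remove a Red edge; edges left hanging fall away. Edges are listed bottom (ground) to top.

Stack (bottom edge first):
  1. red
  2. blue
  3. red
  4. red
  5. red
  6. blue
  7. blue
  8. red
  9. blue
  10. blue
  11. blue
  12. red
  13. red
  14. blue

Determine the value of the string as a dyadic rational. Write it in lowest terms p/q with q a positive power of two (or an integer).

step 1: add red to get r; options L={ — } R={ 0 } -> -1
step 2: add blue to get rb; options L={ -1 } R={ 0 } -> -1/2
step 3: add red to get rbr; options L={ -1 } R={ -1/2, 0 } -> -3/4
step 4: add red to get rbrr; options L={ -1 } R={ -3/4, -1/2, 0 } -> -7/8
step 5: add red to get rbrrr; options L={ -1 } R={ -7/8, -3/4, -1/2, 0 } -> -15/16
step 6: add blue to get rbrrrb; options L={ -1, -15/16 } R={ -7/8, -3/4, -1/2, 0 } -> -29/32
step 7: add blue to get rbrrrbb; options L={ -1, -15/16, -29/32 } R={ -7/8, -3/4, -1/2, 0 } -> -57/64
step 8: add red to get rbrrrbbr; options L={ -1, -15/16, -29/32 } R={ -57/64, -7/8, -3/4, -1/2, 0 } -> -115/128
step 9: add blue to get rbrrrbbrb; options L={ -1, -15/16, -29/32, -115/128 } R={ -57/64, -7/8, -3/4, -1/2, 0 } -> -229/256
step 10: add blue to get rbrrrbbrbb; options L={ -1, -15/16, -29/32, -115/128, -229/256 } R={ -57/64, -7/8, -3/4, -1/2, 0 } -> -457/512
step 11: add blue to get rbrrrbbrbbb; options L={ -1, -15/16, -29/32, -115/128, -229/256, -457/512 } R={ -57/64, -7/8, -3/4, -1/2, 0 } -> -913/1024
step 12: add red to get rbrrrbbrbbbr; options L={ -1, -15/16, -29/32, -115/128, -229/256, -457/512 } R={ -913/1024, -57/64, -7/8, -3/4, -1/2, 0 } -> -1827/2048
step 13: add red to get rbrrrbbrbbbrr; options L={ -1, -15/16, -29/32, -115/128, -229/256, -457/512 } R={ -1827/2048, -913/1024, -57/64, -7/8, -3/4, -1/2, 0 } -> -3655/4096
step 14: add blue to get rbrrrbbrbbbrrb; options L={ -1, -15/16, -29/32, -115/128, -229/256, -457/512, -3655/4096 } R={ -1827/2048, -913/1024, -57/64, -7/8, -3/4, -1/2, 0 } -> -7309/8192

-7309/8192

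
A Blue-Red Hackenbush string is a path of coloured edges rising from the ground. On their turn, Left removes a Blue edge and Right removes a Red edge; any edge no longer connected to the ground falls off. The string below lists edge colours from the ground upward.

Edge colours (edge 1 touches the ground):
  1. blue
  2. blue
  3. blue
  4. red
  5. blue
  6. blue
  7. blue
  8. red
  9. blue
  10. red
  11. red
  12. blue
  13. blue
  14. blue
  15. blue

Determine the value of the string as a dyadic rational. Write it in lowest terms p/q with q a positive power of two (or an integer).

Prefix values for blue blue blue red blue blue blue red blue red red blue blue blue blue via {L|R} + simplicity:
1 of 15 · b · max L 0 · min R +∞ — 1
2 of 15 · bb · max L 1 · min R +∞ — 2
3 of 15 · bbb · max L 2 · min R +∞ — 3
4 of 15 · bbbr · max L 2 · min R 3 — 5/2
5 of 15 · bbbrb · max L 5/2 · min R 3 — 11/4
6 of 15 · bbbrbb · max L 11/4 · min R 3 — 23/8
7 of 15 · bbbrbbb · max L 23/8 · min R 3 — 47/16
8 of 15 · bbbrbbbr · max L 23/8 · min R 47/16 — 93/32
9 of 15 · bbbrbbbrb · max L 93/32 · min R 47/16 — 187/64
10 of 15 · bbbrbbbrbr · max L 93/32 · min R 187/64 — 373/128
11 of 15 · bbbrbbbrbrr · max L 93/32 · min R 373/128 — 745/256
12 of 15 · bbbrbbbrbrrb · max L 745/256 · min R 373/128 — 1491/512
13 of 15 · bbbrbbbrbrrbb · max L 1491/512 · min R 373/128 — 2983/1024
14 of 15 · bbbrbbbrbrrbbb · max L 2983/1024 · min R 373/128 — 5967/2048
15 of 15 · bbbrbbbrbrrbbbb · max L 5967/2048 · min R 373/128 — 11935/4096

11935/4096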